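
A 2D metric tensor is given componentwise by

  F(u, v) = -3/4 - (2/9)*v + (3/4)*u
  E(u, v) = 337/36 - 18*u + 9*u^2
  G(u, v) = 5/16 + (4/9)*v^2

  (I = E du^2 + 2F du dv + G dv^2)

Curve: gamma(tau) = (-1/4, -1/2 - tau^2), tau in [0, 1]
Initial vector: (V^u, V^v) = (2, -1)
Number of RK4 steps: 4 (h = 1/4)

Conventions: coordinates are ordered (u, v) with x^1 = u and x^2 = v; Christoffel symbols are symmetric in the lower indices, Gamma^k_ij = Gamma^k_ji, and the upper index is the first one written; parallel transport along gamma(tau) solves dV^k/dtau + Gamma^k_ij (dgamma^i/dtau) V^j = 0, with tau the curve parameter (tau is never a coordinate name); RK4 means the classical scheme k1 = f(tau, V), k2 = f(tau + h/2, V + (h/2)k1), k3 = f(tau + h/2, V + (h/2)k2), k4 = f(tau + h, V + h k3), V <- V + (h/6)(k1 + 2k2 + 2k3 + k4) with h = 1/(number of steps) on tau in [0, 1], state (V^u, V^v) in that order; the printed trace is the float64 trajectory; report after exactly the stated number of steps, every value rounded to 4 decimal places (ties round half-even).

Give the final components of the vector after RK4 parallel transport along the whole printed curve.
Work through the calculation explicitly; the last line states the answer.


gamma'(tau) = (0, -2*tau); f(tau, V)^k = -Gamma^k_ij(gamma(tau)) gamma'^i(tau) V^j; h = 1/4; intermediate values shown to 6 dp
curve data and Christoffel symbols at the stage parameters:
  tau = 0.000000: gamma = (-0.250000, -0.500000), gamma' = (0.000000, 0.000000); Gamma_uuu = -0.763916, Gamma_uuv = 0.000000, Gamma_uvv = -0.051184, Gamma_vuu = 0.280230, Gamma_vuv = 0.000000, Gamma_vvv = -0.624440
  tau = 0.125000: gamma = (-0.250000, -0.515625), gamma' = (0.000000, -0.250000); Gamma_uuu = -0.763891, Gamma_uuv = 0.000000, Gamma_uvv = -0.051366, Gamma_vuu = 0.281847, Gamma_vuv = 0.000000, Gamma_vvv = -0.630275
  tau = 0.250000: gamma = (-0.250000, -0.562500), gamma' = (0.000000, -0.500000); Gamma_uuu = -0.763892, Gamma_uuv = 0.000000, Gamma_uvv = -0.051709, Gamma_vuu = 0.285435, Gamma_vuv = 0.000000, Gamma_vvv = -0.644444
  tau = 0.375000: gamma = (-0.250000, -0.640625), gamma' = (0.000000, -0.750000); Gamma_uuu = -0.764106, Gamma_uuv = 0.000000, Gamma_uvv = -0.051702, Gamma_vuu = 0.287795, Gamma_vuv = 0.000000, Gamma_vvv = -0.658380
  tau = 0.500000: gamma = (-0.250000, -0.750000), gamma' = (0.000000, -1.000000); Gamma_uuu = -0.764719, Gamma_uuv = 0.000000, Gamma_uvv = -0.050797, Gamma_vuu = 0.285384, Gamma_vuv = 0.000000, Gamma_vvv = -0.662203
  tau = 0.625000: gamma = (-0.250000, -0.890625), gamma' = (0.000000, -1.250000); Gamma_uuu = -0.765814, Gamma_uuv = 0.000000, Gamma_uvv = -0.048704, Gamma_vuu = 0.276099, Gamma_vuv = 0.000000, Gamma_vvv = -0.649366
  tau = 0.750000: gamma = (-0.250000, -1.062500), gamma' = (0.000000, -1.500000); Gamma_uuu = -0.767321, Gamma_uuv = 0.000000, Gamma_uvv = -0.045515, Gamma_vuu = 0.260132, Gamma_vuv = 0.000000, Gamma_vvv = -0.619165
  tau = 0.875000: gamma = (-0.250000, -1.265625), gamma' = (0.000000, -1.750000); Gamma_uuu = -0.769077, Gamma_uuv = 0.000000, Gamma_uvv = -0.041602, Gamma_vuu = 0.239448, Gamma_vuv = 0.000000, Gamma_vvv = -0.575745
  tau = 1.000000: gamma = (-0.250000, -1.500000), gamma' = (0.000000, -2.000000); Gamma_uuu = -0.770900, Gamma_uuv = 0.000000, Gamma_uvv = -0.037404, Gamma_vuu = 0.216570, Gamma_vuv = 0.000000, Gamma_vvv = -0.525154
step 0: V^u = 2.0000, V^v = -1.0000
step 1: k1 = (0.000000, 0.000000), k2 = (0.012842, 0.157569), k3 = (0.012589, 0.154465), k4 = (0.024856, 0.309779); V <- V + (h/6)(k1 + 2k2 + 2k3 + k4): V^u = 2.0032, V^v = -0.9611
step 2: k1 = (0.024849, 0.309684), k2 = (0.035766, 0.455457), k3 = (0.035060, 0.446459), k4 = (0.043150, 0.562525); V <- V + (h/6)(k1 + 2k2 + 2k3 + k4): V^u = 2.0119, V^v = -0.8496
step 3: k1 = (0.043156, 0.562599), k2 = (0.047441, 0.632534), k3 = (0.046909, 0.625438), k4 = (0.047329, 0.643834); V <- V + (h/6)(k1 + 2k2 + 2k3 + k4): V^u = 2.0235, V^v = -0.6945
step 4: k1 = (0.047415, 0.645005), k2 = (0.044692, 0.618501), k3 = (0.044933, 0.621839), k4 = (0.040324, 0.566147); V <- V + (h/6)(k1 + 2k2 + 2k3 + k4): V^u = 2.0346, V^v = -0.5407

Answer: V^u = 2.0346, V^v = -0.5407


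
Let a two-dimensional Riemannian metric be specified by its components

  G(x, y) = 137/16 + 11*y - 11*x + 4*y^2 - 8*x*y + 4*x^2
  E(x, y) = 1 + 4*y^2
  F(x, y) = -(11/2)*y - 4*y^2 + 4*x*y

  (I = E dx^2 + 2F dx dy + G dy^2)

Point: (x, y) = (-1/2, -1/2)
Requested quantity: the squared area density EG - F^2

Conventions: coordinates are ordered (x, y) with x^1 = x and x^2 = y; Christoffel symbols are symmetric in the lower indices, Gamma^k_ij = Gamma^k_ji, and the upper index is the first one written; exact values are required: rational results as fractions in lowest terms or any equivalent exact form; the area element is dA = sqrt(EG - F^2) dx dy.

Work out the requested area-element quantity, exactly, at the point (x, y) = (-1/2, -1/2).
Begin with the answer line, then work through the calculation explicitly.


Answer: EG - F^2 = 153/16

E = 2, F = 11/4, G = 137/16; EG - F^2 = 153/16


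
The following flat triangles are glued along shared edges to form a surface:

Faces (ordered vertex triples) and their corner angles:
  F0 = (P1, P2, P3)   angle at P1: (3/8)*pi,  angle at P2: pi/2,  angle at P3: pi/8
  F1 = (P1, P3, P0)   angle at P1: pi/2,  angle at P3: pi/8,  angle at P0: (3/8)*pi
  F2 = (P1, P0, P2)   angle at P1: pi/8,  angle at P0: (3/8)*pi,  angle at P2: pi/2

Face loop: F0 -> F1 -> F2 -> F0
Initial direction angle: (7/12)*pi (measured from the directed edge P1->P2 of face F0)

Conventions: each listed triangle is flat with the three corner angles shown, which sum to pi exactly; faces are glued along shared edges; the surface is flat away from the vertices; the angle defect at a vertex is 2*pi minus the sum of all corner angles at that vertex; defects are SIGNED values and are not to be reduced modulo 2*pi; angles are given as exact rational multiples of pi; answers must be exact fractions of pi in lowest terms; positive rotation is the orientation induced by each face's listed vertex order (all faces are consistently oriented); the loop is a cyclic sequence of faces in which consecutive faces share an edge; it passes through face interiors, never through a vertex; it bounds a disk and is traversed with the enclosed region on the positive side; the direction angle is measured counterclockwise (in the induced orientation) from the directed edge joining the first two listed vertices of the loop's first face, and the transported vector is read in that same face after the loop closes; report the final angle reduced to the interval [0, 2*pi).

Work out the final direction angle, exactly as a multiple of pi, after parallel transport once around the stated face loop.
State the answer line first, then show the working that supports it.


Answer: final direction angle = (19/12)*pi

enclosed vertex P1: corner angles sum to pi, defect = 2*pi - pi = pi
holonomy = initial angle + sum of enclosed defects (mod 2*pi), positive in the induced orientation
final angle = (7/12)*pi + pi = (19/12)*pi (mod 2*pi)


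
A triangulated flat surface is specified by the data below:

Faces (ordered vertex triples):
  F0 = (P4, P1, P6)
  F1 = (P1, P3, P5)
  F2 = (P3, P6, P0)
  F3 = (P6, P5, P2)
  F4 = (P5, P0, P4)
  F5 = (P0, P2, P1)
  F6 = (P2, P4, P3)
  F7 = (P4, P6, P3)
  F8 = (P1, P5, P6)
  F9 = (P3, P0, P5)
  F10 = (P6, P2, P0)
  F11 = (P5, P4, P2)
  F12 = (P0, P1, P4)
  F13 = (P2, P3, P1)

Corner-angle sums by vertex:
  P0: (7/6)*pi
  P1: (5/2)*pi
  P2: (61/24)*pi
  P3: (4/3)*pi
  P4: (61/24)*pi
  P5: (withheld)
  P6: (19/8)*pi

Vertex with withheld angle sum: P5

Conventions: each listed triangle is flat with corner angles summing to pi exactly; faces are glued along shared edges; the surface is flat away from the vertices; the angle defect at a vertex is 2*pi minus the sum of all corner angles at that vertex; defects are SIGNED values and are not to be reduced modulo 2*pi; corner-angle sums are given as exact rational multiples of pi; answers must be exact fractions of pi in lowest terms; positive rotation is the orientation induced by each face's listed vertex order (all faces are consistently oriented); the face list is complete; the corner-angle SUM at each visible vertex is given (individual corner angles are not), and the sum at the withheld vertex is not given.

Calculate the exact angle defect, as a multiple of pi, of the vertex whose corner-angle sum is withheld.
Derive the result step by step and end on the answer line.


V = 7, E = 21, F = 14; chi = V - E + F = 0
Gauss-Bonnet: total defect = 2*pi*chi = 0; visible defects sum to (-11/24)*pi

Answer: defect(P5) = (11/24)*pi


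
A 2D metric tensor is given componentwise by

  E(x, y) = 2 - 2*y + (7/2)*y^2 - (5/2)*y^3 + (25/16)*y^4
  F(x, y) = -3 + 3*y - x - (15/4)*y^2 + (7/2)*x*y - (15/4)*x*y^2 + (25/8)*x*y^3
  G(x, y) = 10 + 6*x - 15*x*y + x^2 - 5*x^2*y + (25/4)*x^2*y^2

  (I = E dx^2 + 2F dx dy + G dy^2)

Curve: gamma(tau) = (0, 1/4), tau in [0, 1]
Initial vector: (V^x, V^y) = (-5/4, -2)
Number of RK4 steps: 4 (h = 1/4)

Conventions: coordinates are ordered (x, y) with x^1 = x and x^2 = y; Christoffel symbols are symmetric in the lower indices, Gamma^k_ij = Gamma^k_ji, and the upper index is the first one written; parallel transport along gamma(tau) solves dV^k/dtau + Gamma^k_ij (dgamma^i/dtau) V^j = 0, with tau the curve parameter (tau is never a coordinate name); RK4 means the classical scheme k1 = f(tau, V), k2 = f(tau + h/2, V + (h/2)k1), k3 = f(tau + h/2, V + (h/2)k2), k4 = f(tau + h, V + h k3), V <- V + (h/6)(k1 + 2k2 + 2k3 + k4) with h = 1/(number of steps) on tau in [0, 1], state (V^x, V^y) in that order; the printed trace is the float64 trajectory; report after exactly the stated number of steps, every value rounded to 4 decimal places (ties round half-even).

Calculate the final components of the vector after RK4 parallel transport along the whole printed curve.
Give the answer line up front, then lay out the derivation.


Answer: V^x = -1.2500, V^y = -2.0000

gamma'(tau) = (0, 0); f(tau, V)^k = -Gamma^k_ij(gamma(tau)) gamma'^i(tau) V^j; h = 1/4; intermediate values shown to 6 dp
curve data and Christoffel symbols at the stage parameters:
  tau = 0.000000: gamma = (0.000000, 0.250000), gamma' = (0.000000, 0.000000); Gamma_xxx = 0.000000, Gamma_xxy = -0.029062, Gamma_xyy = 0.000000, Gamma_yxx = 0.000000, Gamma_yxy = 0.105280, Gamma_yyy = 0.000000
  tau = 0.125000: gamma = (0.000000, 0.250000), gamma' = (0.000000, 0.000000); Gamma_xxx = 0.000000, Gamma_xxy = -0.029062, Gamma_xyy = 0.000000, Gamma_yxx = 0.000000, Gamma_yxy = 0.105280, Gamma_yyy = 0.000000
  tau = 0.250000: gamma = (0.000000, 0.250000), gamma' = (0.000000, 0.000000); Gamma_xxx = 0.000000, Gamma_xxy = -0.029062, Gamma_xyy = 0.000000, Gamma_yxx = 0.000000, Gamma_yxy = 0.105280, Gamma_yyy = 0.000000
  tau = 0.375000: gamma = (0.000000, 0.250000), gamma' = (0.000000, 0.000000); Gamma_xxx = 0.000000, Gamma_xxy = -0.029062, Gamma_xyy = 0.000000, Gamma_yxx = 0.000000, Gamma_yxy = 0.105280, Gamma_yyy = 0.000000
  tau = 0.500000: gamma = (0.000000, 0.250000), gamma' = (0.000000, 0.000000); Gamma_xxx = 0.000000, Gamma_xxy = -0.029062, Gamma_xyy = 0.000000, Gamma_yxx = 0.000000, Gamma_yxy = 0.105280, Gamma_yyy = 0.000000
  tau = 0.625000: gamma = (0.000000, 0.250000), gamma' = (0.000000, 0.000000); Gamma_xxx = 0.000000, Gamma_xxy = -0.029062, Gamma_xyy = 0.000000, Gamma_yxx = 0.000000, Gamma_yxy = 0.105280, Gamma_yyy = 0.000000
  tau = 0.750000: gamma = (0.000000, 0.250000), gamma' = (0.000000, 0.000000); Gamma_xxx = 0.000000, Gamma_xxy = -0.029062, Gamma_xyy = 0.000000, Gamma_yxx = 0.000000, Gamma_yxy = 0.105280, Gamma_yyy = 0.000000
  tau = 0.875000: gamma = (0.000000, 0.250000), gamma' = (0.000000, 0.000000); Gamma_xxx = 0.000000, Gamma_xxy = -0.029062, Gamma_xyy = 0.000000, Gamma_yxx = 0.000000, Gamma_yxy = 0.105280, Gamma_yyy = 0.000000
  tau = 1.000000: gamma = (0.000000, 0.250000), gamma' = (0.000000, 0.000000); Gamma_xxx = 0.000000, Gamma_xxy = -0.029062, Gamma_xyy = 0.000000, Gamma_yxx = 0.000000, Gamma_yxy = 0.105280, Gamma_yyy = 0.000000
step 0: V^x = -1.2500, V^y = -2.0000
step 1: k1 = (0.000000, 0.000000), k2 = (0.000000, 0.000000), k3 = (0.000000, 0.000000), k4 = (0.000000, 0.000000); V <- V + (h/6)(k1 + 2k2 + 2k3 + k4): V^x = -1.2500, V^y = -2.0000
step 2: k1 = (0.000000, 0.000000), k2 = (0.000000, 0.000000), k3 = (0.000000, 0.000000), k4 = (0.000000, 0.000000); V <- V + (h/6)(k1 + 2k2 + 2k3 + k4): V^x = -1.2500, V^y = -2.0000
step 3: k1 = (0.000000, 0.000000), k2 = (0.000000, 0.000000), k3 = (0.000000, 0.000000), k4 = (0.000000, 0.000000); V <- V + (h/6)(k1 + 2k2 + 2k3 + k4): V^x = -1.2500, V^y = -2.0000
step 4: k1 = (0.000000, 0.000000), k2 = (0.000000, 0.000000), k3 = (0.000000, 0.000000), k4 = (0.000000, 0.000000); V <- V + (h/6)(k1 + 2k2 + 2k3 + k4): V^x = -1.2500, V^y = -2.0000


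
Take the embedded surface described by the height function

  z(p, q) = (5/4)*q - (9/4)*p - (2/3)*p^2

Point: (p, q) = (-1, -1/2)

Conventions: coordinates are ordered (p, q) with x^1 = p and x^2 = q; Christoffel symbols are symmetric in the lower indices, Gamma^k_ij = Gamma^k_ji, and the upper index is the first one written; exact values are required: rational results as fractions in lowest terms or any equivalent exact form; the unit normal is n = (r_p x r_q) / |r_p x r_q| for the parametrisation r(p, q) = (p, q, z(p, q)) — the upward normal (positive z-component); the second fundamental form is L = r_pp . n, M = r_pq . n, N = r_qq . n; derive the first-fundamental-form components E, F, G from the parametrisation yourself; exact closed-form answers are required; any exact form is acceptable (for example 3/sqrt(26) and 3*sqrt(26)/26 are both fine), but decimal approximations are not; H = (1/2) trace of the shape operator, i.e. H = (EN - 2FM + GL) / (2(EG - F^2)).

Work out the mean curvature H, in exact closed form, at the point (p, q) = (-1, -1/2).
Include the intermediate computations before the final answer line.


z_p = -11/12, z_q = 5/4, z_pp = -4/3, z_pq = 0, z_qq = 0
E = 265/144, F = -55/48, G = 41/16; answer radicand W^2 = 245/72
unnormalised second-form numerators: l = -4/3, m = 0, n = 0; L = l/sqrt(245/72), and similarly M = m/sqrt(W^2), N = n/sqrt(W^2)
H = (E*n - 2*F*m + G*l) / (2*(EG - F^2)*sqrt(W^2)); E*n - 2*F*m + G*l = -41/12, EG - F^2 = 245/72, so H = (-123/245)/sqrt(245/72)

Answer: H = -738*sqrt(10)/8575


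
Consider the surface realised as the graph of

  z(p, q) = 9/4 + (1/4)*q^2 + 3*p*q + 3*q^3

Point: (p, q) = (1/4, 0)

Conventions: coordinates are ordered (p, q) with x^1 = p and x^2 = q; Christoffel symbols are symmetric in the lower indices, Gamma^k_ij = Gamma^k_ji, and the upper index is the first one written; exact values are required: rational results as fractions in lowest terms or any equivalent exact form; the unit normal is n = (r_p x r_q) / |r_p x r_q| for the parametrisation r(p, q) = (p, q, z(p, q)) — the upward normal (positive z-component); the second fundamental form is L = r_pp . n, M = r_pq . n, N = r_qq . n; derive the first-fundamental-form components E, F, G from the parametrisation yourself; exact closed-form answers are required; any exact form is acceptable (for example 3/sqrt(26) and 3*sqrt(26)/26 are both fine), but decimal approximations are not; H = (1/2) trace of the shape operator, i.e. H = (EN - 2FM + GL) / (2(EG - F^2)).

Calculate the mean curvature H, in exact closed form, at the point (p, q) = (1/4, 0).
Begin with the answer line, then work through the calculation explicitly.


Answer: H = 16/125

z_p = 0, z_q = 3/4, z_pp = 0, z_pq = 3, z_qq = 1/2
E = 1, F = 0, G = 25/16; answer radicand W^2 = 25/16
unnormalised second-form numerators: l = 0, m = 3, n = 1/2; L = l/sqrt(25/16), and similarly M = m/sqrt(W^2), N = n/sqrt(W^2)
H = (E*n - 2*F*m + G*l) / (2*(EG - F^2)*sqrt(W^2)); E*n - 2*F*m + G*l = 1/2, EG - F^2 = 25/16, so H = (4/25)/sqrt(25/16)


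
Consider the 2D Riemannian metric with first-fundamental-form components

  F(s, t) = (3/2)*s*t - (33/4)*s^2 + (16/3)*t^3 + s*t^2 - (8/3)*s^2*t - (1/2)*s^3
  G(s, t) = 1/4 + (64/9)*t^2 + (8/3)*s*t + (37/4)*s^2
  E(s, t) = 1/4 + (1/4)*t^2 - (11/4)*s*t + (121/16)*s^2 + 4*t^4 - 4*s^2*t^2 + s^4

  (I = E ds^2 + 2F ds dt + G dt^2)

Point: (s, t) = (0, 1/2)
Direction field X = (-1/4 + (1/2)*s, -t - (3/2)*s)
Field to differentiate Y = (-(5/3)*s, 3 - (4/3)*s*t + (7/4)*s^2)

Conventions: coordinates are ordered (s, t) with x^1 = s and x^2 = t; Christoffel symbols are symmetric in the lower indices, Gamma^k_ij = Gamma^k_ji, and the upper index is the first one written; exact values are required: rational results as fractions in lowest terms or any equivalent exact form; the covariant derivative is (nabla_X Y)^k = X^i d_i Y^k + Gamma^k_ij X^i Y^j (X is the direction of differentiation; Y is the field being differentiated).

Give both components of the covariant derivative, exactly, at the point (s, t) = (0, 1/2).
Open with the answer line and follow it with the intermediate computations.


Answer: (nabla_X Y)^s = -53021/4812, (nabla_X Y)^t = 2525/2406

E = 9/16, F = 2/3, G = 73/36 at the point
E_s = -11/8, E_t = 9/4, F_s = 1, F_t = 4, G_s = 4/3, G_t = 64/9
EG - F^2 = 401/576;  g^inv = (576/401) * [[73/36, -2/3], [-2/3, 9/16]]
first-kind symbols [ij,l] = (1/2)(d_i g_jl + d_j g_il - d_l g_ij): [ss,s] = E_s/2 = -11/16, [ss,t] = F_s - E_t/2 = -1/8, [st,s] = E_t/2 = 9/8, [st,t] = G_s/2 = 2/3, [tt,s] = F_t - G_s/2 = 10/3, [tt,t] = G_t/2 = 32/9
Gamma^s_ij = (G*[ij,s] - F*[ij,t])/(EG - F^2), Gamma^t_ij = (E*[ij,t] - F*[ij,s])/(EG - F^2)
Gamma_sss = -755/401, Gamma_sst = 1058/401, Gamma_stt = 2528/401, Gamma_tss = 447/802, Gamma_tst = -216/401, Gamma_ttt = -128/401
X = (-1/4, -1/2), Y = (0, 3) at the point


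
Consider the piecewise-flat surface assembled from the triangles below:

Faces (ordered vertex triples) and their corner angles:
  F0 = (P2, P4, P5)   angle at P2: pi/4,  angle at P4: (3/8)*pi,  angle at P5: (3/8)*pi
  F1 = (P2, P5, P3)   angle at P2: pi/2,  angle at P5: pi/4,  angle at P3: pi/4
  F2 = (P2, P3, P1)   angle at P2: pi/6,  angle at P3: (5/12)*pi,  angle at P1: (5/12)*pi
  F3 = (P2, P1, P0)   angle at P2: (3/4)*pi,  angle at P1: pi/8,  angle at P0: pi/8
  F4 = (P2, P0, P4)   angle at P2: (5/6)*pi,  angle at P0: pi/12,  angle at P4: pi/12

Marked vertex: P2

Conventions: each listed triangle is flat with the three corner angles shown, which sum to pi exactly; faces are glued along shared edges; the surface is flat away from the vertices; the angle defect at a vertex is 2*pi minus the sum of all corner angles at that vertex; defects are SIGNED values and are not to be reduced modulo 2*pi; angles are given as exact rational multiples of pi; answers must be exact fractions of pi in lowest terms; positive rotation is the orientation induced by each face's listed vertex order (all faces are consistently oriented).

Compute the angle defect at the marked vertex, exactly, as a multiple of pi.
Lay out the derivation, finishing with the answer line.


Sum of corner angles at P2: (5/2)*pi
defect = 2*pi - (5/2)*pi

Answer: defect(P2) = -pi/2


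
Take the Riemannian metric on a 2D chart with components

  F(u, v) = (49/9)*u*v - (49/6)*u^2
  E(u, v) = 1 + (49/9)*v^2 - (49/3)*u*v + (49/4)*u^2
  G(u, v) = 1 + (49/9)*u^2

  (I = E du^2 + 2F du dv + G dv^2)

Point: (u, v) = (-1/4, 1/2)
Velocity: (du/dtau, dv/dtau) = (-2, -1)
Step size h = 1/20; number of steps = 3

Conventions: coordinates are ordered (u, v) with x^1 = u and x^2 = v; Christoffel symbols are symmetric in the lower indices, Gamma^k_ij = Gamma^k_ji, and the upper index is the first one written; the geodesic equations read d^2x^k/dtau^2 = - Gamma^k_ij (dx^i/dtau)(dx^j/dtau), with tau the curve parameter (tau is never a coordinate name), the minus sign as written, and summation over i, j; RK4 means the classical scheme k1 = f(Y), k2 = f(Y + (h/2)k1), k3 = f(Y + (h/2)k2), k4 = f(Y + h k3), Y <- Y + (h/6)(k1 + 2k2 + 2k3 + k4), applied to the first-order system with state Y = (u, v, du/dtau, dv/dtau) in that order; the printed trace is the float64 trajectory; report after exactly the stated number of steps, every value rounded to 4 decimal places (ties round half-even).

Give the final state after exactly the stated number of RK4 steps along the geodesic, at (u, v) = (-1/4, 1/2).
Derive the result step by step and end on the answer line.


f(Y) = (du/dtau, dv/dtau, -Gamma^u_ij Y'^i Y'^j, -Gamma^v_ij Y'^i Y'^j) with the Gammas evaluated at the stage position; h = 0.050000; intermediate values shown to 6 dp
step 0: u = -0.2500, v = 0.5000, du/dtau = -2.0000, dv/dtau = -1.0000
step 1:
  k1: at (u, v) = (-0.250000, 0.500000), (du/dtau, dv/dtau) = (-2.000000, -1.000000); Gamma_uuu = -1.297195, Gamma_uuv = 0.864797, Gamma_uvv = 0.000000, Gamma_vuu = 0.370627, Gamma_vuv = -0.247085, Gamma_vvv = 0.000000; k1 = (-2.000000, -1.000000, 1.729593, -0.494170)
  k2: at (u, v) = (-0.300000, 0.475000), (du/dtau, dv/dtau) = (-1.956760, -1.012354); Gamma_uuu = -1.228639, Gamma_uuv = 0.819093, Gamma_uvv = 0.000000, Gamma_vuu = 0.398477, Gamma_vuv = -0.265652, Gamma_vvv = 0.000000; k2 = (-1.956760, -1.012354, 1.459211, -0.473258)
  k3: at (u, v) = (-0.298919, 0.474691), (du/dtau, dv/dtau) = (-1.963520, -1.011831); Gamma_uuu = -1.230668, Gamma_uuv = 0.820445, Gamma_uvv = 0.000000, Gamma_vuu = 0.398529, Gamma_vuv = -0.265686, Gamma_vvv = 0.000000; k3 = (-1.963520, -1.011831, 1.484688, -0.480789)
  k4: at (u, v) = (-0.348176, 0.449408), (du/dtau, dv/dtau) = (-1.925766, -1.024039); Gamma_uuu = -1.166896, Gamma_uuv = 0.777931, Gamma_uvv = 0.000000, Gamma_vuu = 0.418130, Gamma_vuv = -0.278753, Gamma_vvv = 0.000000; k4 = (-1.925766, -1.024039, 1.259268, -0.451229)
  Y <- Y + (h/6)(k1 + 2k2 + 2k3 + k4): u = -0.3481, v = 0.4494, du/dtau = -1.9260, dv/dtau = -1.0238
step 2:
  k1: at (u, v) = (-0.348053, 0.449397), (du/dtau, dv/dtau) = (-1.926028, -1.023779); Gamma_uuu = -1.167097, Gamma_uuv = 0.778065, Gamma_uvv = 0.000000, Gamma_vuu = 0.418139, Gamma_vuv = -0.278759, Gamma_vvv = 0.000000; k1 = (-1.926028, -1.023779, 1.261026, -0.451791)
  k2: at (u, v) = (-0.396203, 0.423802), (du/dtau, dv/dtau) = (-1.894502, -1.035074); Gamma_uuu = -1.108894, Gamma_uuv = 0.739263, Gamma_uvv = 0.000000, Gamma_vuu = 0.431534, Gamma_vuv = -0.287689, Gamma_vvv = 0.000000; k2 = (-1.894502, -1.035074, 1.080660, -0.420546)
  k3: at (u, v) = (-0.395415, 0.423520), (du/dtau, dv/dtau) = (-1.899011, -1.034293); Gamma_uuu = -1.110204, Gamma_uuv = 0.740136, Gamma_uvv = 0.000000, Gamma_vuu = 0.431805, Gamma_vuv = -0.287870, Gamma_vvv = 0.000000; k3 = (-1.899011, -1.034293, 1.096215, -0.426364)
  k4: at (u, v) = (-0.443003, 0.397682), (du/dtau, dv/dtau) = (-1.871217, -1.045097); Gamma_uuu = -1.056435, Gamma_uuv = 0.704290, Gamma_uvv = 0.000000, Gamma_vuu = 0.440605, Gamma_vuv = -0.293736, Gamma_vvv = 0.000000; k4 = (-1.871217, -1.045097, 0.944434, -0.393892)
  Y <- Y + (h/6)(k1 + 2k2 + 2k3 + k4): u = -0.4429, v = 0.3977, du/dtau = -1.8714, dv/dtau = -1.0449
step 3:
  k1: at (u, v) = (-0.442922, 0.397666), (du/dtau, dv/dtau) = (-1.871368, -1.044942); Gamma_uuu = -1.056554, Gamma_uuv = 0.704369, Gamma_uvv = 0.000000, Gamma_vuu = 0.440630, Gamma_vuv = -0.293753, Gamma_vvv = 0.000000; k1 = (-1.871368, -1.044942, 0.945324, -0.394242)
  k2: at (u, v) = (-0.489706, 0.371543), (du/dtau, dv/dtau) = (-1.847735, -1.054798); Gamma_uuu = -1.007411, Gamma_uuv = 0.671608, Gamma_uvv = 0.000000, Gamma_vuu = 0.446013, Gamma_vuv = -0.297342, Gamma_vvv = 0.000000; k2 = (-1.847735, -1.054798, 0.821519, -0.363712)
  k3: at (u, v) = (-0.489115, 0.371297), (du/dtau, dv/dtau) = (-1.850830, -1.054034); Gamma_uuu = -1.008267, Gamma_uuv = 0.672178, Gamma_uvv = 0.000000, Gamma_vuu = 0.446310, Gamma_vuv = -0.297540, Gamma_vvv = 0.000000; k3 = (-1.850830, -1.054034, 0.831269, -0.367962)
  k4: at (u, v) = (-0.535463, 0.344965), (du/dtau, dv/dtau) = (-1.829804, -1.063340); Gamma_uuu = -0.962863, Gamma_uuv = 0.641909, Gamma_uvv = 0.000000, Gamma_vuu = 0.449047, Gamma_vuv = -0.299365, Gamma_vvv = 0.000000; k4 = (-1.829804, -1.063340, 0.725915, -0.338542)
  Y <- Y + (h/6)(k1 + 2k2 + 2k3 + k4): u = -0.5354, v = 0.3450, du/dtau = -1.8299, dv/dtau = -1.0632

Answer: u = -0.5354, v = 0.3450, du/dtau = -1.8299, dv/dtau = -1.0632


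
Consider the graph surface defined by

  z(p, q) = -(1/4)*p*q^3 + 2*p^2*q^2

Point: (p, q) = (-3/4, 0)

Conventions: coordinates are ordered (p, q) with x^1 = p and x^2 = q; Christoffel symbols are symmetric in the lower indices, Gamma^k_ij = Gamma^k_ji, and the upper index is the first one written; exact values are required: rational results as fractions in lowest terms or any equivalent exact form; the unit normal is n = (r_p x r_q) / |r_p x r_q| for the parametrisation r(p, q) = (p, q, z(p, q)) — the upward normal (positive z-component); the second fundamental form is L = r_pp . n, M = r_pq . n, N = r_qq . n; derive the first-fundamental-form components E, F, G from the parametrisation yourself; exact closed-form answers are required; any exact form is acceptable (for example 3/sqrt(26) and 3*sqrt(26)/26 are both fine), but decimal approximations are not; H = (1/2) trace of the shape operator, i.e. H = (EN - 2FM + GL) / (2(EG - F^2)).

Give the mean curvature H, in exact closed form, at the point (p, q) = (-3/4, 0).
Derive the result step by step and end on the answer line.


z_p = 0, z_q = 0, z_pp = 0, z_pq = 0, z_qq = 9/4
E = 1, F = 0, G = 1; answer radicand W^2 = 1
unnormalised second-form numerators: l = 0, m = 0, n = 9/4; L = l/sqrt(1), and similarly M = m/sqrt(W^2), N = n/sqrt(W^2)
H = (E*n - 2*F*m + G*l) / (2*(EG - F^2)*sqrt(W^2)); E*n - 2*F*m + G*l = 9/4, EG - F^2 = 1, so H = (9/8)/sqrt(1)

Answer: H = 9/8


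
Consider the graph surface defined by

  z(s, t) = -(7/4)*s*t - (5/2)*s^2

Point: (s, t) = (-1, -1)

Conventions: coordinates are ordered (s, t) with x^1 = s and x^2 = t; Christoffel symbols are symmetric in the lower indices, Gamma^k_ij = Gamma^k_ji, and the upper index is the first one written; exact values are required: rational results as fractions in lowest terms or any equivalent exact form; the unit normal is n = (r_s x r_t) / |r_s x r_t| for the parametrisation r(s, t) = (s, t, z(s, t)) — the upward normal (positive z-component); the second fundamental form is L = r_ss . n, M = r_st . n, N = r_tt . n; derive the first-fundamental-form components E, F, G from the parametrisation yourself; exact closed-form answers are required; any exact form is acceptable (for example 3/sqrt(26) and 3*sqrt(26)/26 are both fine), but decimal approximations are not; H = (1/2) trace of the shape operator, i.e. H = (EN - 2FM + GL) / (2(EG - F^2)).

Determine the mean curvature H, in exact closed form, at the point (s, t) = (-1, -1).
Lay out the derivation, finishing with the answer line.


z_s = 27/4, z_t = 7/4, z_ss = -5, z_st = -7/4, z_tt = 0
E = 745/16, F = 189/16, G = 65/16; answer radicand W^2 = 397/8
unnormalised second-form numerators: l = -5, m = -7/4, n = 0; L = l/sqrt(397/8), and similarly M = m/sqrt(W^2), N = n/sqrt(W^2)
H = (E*n - 2*F*m + G*l) / (2*(EG - F^2)*sqrt(W^2)); E*n - 2*F*m + G*l = 673/32, EG - F^2 = 397/8, so H = (673/3176)/sqrt(397/8)

Answer: H = 673*sqrt(794)/630436


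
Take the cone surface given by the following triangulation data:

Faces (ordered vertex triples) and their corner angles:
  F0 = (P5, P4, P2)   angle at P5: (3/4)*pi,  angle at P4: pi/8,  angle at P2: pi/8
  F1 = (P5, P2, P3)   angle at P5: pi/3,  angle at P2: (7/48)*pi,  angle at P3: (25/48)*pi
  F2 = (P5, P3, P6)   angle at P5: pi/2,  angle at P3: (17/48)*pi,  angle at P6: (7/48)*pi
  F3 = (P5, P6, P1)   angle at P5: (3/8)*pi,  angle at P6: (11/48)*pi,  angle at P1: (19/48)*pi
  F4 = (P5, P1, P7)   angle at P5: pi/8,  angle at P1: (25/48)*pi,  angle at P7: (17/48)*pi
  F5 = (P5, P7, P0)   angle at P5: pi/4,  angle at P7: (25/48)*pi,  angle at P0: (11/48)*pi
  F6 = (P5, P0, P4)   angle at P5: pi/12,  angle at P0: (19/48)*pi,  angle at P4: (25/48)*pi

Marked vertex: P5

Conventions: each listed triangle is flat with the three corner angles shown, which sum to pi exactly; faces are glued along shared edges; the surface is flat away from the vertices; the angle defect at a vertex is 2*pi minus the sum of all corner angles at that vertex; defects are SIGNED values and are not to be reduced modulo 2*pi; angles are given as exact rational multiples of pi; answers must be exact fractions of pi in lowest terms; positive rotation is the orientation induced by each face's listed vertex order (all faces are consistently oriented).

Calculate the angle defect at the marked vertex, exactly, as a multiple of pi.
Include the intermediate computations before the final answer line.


Sum of corner angles at P5: (29/12)*pi
defect = 2*pi - (29/12)*pi

Answer: defect(P5) = (-5/12)*pi


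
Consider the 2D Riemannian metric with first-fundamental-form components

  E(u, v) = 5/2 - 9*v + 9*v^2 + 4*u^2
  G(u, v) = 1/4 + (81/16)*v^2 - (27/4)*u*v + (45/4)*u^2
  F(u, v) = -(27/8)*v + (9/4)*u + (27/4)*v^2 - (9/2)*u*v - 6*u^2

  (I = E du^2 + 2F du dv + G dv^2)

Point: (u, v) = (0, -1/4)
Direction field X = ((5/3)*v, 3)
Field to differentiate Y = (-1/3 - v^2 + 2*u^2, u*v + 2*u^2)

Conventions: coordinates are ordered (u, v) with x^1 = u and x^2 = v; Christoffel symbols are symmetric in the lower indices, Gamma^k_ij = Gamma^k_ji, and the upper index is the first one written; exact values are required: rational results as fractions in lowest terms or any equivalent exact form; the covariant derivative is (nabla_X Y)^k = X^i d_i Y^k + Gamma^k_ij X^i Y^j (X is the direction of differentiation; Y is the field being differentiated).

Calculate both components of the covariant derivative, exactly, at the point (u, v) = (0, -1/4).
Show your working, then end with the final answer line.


E = 85/16, F = 81/64, G = 145/256 at the point
E_u = 0, E_v = -27/2, F_u = 27/8, F_v = -27/4, G_u = 27/16, G_v = -81/32
EG - F^2 = 1441/1024;  g^inv = (1024/1441) * [[145/256, -81/64], [-81/64, 85/16]]
first-kind symbols [ij,l] = (1/2)(d_i g_jl + d_j g_il - d_l g_ij): [uu,u] = E_u/2 = 0, [uu,v] = F_u - E_v/2 = 81/8, [uv,u] = E_v/2 = -27/4, [uv,v] = G_u/2 = 27/32, [vv,u] = F_v - G_u/2 = -243/32, [vv,v] = G_v/2 = -81/64
Gamma^u_ij = (G*[ij,u] - F*[ij,v])/(EG - F^2), Gamma^v_ij = (E*[ij,v] - F*[ij,u])/(EG - F^2)
Gamma_uuu = -13122/1441, Gamma_uuv = -10017/2882, Gamma_uvv = -22113/11528, Gamma_vuu = 55080/1441, Gamma_vuv = 13338/1441, Gamma_vvv = 5913/2882
X = (-5/12, 3), Y = (-19/48, 0) at the point

Answer: (nabla_X Y)^u = 47559/11528, (nabla_X Y)^v = -317011/69168


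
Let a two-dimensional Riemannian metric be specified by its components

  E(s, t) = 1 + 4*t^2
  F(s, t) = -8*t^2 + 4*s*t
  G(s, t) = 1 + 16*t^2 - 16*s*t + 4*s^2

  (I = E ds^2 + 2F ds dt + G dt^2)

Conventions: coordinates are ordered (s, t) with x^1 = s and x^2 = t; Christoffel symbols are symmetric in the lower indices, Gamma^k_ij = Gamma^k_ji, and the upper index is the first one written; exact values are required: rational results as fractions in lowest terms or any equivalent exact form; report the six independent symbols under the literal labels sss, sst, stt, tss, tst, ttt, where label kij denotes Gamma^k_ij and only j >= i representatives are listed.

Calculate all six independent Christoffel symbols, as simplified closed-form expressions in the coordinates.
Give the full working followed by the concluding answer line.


E = 1 + 4*t^2; F = -8*t^2 + 4*s*t; G = 1 + 16*t^2 - 16*s*t + 4*s^2
Gamma^k_ij = (1/2) g^{kl} (d_i g_jl + d_j g_il - d_l g_ij), with g^inv = (1/(EG-F^2)) [[G, -F], [-F, E]]
first partials: E_s = 0, E_t = 8*t, F_s = 4*t, F_t = -16*t + 4*s, G_s = -16*t + 8*s, G_t = 32*t - 16*s
D = EG - F^2 = 1 + 20*t^2 - 16*s*t + 4*s^2
expanded: Gamma^s_ss = (G E_s - 2F F_s + F E_t)/(2D), Gamma^s_st = (G E_t - F G_s)/(2D), Gamma^s_tt = (2G F_t - G G_s - F G_t)/(2D), Gamma^t_ss = (2E F_s - E E_t - F E_s)/(2D), Gamma^t_st = (E G_s - F E_t)/(2D), Gamma^t_tt = (E G_t - 2F F_t + F G_s)/(2D); substitute and cancel common factors

Answer: Gamma_sss = 0, Gamma_sst = 4*t/(4*s^2 - 16*s*t + 20*t^2 + 1), Gamma_stt = -8*t/(4*s^2 - 16*s*t + 20*t^2 + 1), Gamma_tss = 0, Gamma_tst = (4*s - 8*t)/(4*s^2 - 16*s*t + 20*t^2 + 1), Gamma_ttt = (-8*s + 16*t)/(4*s^2 - 16*s*t + 20*t^2 + 1)


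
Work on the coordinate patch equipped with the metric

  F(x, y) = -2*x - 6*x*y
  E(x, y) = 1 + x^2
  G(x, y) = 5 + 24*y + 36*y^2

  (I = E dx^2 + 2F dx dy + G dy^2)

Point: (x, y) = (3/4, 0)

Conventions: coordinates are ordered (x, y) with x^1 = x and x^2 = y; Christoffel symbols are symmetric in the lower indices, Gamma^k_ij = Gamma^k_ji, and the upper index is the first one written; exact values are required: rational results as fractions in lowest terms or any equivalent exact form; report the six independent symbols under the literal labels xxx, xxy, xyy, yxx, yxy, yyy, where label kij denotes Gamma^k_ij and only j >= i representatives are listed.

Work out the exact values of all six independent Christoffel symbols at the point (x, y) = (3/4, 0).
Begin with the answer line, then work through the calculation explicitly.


Answer: Gamma_xxx = 12/89, Gamma_xxy = 0, Gamma_xyy = -72/89, Gamma_yxx = -32/89, Gamma_yxy = 0, Gamma_yyy = 192/89

E = 25/16, F = -3/2, G = 5 at the point
E_x = 3/2, E_y = 0, F_x = -2, F_y = -9/2, G_x = 0, G_y = 24
EG - F^2 = 89/16;  g^inv = (16/89) * [[5, 3/2], [3/2, 25/16]]
first-kind symbols [ij,l] = (1/2)(d_i g_jl + d_j g_il - d_l g_ij): [xx,x] = E_x/2 = 3/4, [xx,y] = F_x - E_y/2 = -2, [xy,x] = E_y/2 = 0, [xy,y] = G_x/2 = 0, [yy,x] = F_y - G_x/2 = -9/2, [yy,y] = G_y/2 = 12
Gamma^x_ij = (G*[ij,x] - F*[ij,y])/(EG - F^2), Gamma^y_ij = (E*[ij,y] - F*[ij,x])/(EG - F^2)


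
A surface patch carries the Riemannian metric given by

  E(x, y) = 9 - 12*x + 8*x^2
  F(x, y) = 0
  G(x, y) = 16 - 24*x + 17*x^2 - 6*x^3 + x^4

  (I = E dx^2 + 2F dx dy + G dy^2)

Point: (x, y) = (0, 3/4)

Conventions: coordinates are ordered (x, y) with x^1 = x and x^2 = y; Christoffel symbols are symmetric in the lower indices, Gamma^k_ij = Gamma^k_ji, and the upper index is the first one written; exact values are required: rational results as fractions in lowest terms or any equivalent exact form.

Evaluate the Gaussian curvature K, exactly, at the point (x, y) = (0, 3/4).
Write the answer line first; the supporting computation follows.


Answer: K = 0

E = 9, F = 0, G = 16, EG - F^2 = 144 at the point
E_x = -12, E_y = 0, F_x = 0, F_y = 0, G_x = -24, G_y = 0
E_yy = 0, F_xy = 0, G_xx = 34
By Brioschi, K is (det M1 - det M2) divided by (EG - F^2) squared.
M1 = [[-E_yy/2 + F_xy - G_xx/2, E_x/2, F_x - E_y/2], [F_y - G_x/2, E, F], [G_y/2, F, G]] = [[-17, -6, 0], [12, 9, 0], [0, 0, 16]]; det M1 = -1296
M2 = [[0, E_y/2, G_x/2], [E_y/2, E, F], [G_x/2, F, G]] = [[0, 0, -12], [0, 9, 0], [-12, 0, 16]]; det M2 = -1296
det M1 - det M2 = 0; K = 0 / (144)^2 = 0


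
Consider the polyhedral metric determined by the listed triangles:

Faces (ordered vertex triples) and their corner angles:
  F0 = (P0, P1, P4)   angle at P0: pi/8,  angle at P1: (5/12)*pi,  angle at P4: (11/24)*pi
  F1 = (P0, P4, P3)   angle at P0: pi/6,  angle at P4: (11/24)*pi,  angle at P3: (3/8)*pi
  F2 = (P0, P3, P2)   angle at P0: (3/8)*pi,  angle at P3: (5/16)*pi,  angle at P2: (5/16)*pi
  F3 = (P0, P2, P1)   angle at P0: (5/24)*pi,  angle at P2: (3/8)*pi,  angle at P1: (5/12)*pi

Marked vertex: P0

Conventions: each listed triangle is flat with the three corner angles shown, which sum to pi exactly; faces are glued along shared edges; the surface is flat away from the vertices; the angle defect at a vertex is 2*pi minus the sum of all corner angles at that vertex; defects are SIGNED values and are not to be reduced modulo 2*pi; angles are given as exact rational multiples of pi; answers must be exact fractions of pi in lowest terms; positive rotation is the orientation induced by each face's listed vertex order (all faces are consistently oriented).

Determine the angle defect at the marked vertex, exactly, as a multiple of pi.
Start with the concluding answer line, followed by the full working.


Answer: defect(P0) = (9/8)*pi

Sum of corner angles at P0: (7/8)*pi
defect = 2*pi - (7/8)*pi


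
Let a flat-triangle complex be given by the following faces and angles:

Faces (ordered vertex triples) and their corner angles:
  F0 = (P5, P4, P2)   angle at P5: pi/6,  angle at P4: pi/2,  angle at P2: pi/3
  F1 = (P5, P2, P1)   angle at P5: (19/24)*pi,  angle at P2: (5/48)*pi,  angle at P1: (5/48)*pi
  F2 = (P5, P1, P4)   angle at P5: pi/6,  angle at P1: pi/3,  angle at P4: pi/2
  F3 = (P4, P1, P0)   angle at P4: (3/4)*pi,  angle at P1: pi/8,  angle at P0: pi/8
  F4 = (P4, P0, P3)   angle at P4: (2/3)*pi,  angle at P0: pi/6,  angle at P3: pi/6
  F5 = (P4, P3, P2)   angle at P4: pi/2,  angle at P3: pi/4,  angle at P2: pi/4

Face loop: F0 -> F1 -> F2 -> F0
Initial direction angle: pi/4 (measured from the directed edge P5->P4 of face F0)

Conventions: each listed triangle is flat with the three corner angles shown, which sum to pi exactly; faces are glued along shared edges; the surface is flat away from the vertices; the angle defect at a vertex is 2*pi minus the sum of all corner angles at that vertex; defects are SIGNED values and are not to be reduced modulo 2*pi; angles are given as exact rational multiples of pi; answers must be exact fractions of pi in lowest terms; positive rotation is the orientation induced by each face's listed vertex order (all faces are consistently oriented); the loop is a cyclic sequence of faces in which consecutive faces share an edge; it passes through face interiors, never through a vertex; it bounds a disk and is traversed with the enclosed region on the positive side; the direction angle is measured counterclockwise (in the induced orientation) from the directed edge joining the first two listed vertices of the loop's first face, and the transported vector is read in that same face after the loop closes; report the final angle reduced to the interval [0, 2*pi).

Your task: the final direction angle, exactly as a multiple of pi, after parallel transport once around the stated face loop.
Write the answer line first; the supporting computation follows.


Answer: final direction angle = (9/8)*pi

enclosed vertex P5: corner angles sum to (9/8)*pi, defect = 2*pi - (9/8)*pi = (7/8)*pi
summing the enclosed defects onto the initial angle, mod 2*pi in the induced orientation:
final angle = pi/4 + (7/8)*pi = (9/8)*pi (mod 2*pi)


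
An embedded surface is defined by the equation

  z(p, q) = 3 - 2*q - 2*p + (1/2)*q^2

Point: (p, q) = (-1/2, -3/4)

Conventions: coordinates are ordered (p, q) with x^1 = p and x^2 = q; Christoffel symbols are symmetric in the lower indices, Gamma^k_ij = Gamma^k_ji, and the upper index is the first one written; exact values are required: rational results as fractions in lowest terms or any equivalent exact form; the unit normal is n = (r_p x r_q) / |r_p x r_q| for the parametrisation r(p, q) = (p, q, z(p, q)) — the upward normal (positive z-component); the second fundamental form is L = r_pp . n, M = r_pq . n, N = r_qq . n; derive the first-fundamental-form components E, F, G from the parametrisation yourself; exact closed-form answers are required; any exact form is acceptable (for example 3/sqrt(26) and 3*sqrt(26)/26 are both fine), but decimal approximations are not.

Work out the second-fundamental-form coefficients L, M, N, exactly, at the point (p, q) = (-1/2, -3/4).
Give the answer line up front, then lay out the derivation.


Answer: L = 0, M = 0, N = 4*sqrt(201)/201

z_p = -2, z_q = -11/4, z_pp = 0, z_pq = 0, z_qq = 1
E = 5, F = 11/2, G = 137/16; answer radicand W^2 = 201/16
unnormalised second-form numerators: l = 0, m = 0, n = 1; L = l/sqrt(201/16), and similarly M = m/sqrt(W^2), N = n/sqrt(W^2)


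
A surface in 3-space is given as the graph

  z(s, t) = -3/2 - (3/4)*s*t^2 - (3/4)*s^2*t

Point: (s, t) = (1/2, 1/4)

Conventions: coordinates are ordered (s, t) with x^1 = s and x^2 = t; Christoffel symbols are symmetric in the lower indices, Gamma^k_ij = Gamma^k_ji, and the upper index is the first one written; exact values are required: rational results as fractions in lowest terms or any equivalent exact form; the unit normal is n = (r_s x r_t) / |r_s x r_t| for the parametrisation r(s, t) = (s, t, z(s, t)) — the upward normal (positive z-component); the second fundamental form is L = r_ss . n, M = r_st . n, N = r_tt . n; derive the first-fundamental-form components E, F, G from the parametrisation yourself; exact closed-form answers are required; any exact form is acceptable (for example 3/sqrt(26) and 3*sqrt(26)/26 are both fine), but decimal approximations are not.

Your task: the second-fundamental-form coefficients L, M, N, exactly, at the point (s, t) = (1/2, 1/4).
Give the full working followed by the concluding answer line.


z_s = -15/64, z_t = -3/8, z_ss = -3/8, z_st = -9/8, z_tt = -3/4
E = 4321/4096, F = 45/512, G = 73/64; answer radicand W^2 = 4897/4096
unnormalised second-form numerators: l = -3/8, m = -9/8, n = -3/4; L = l/sqrt(4897/4096), and similarly M = m/sqrt(W^2), N = n/sqrt(W^2)

Answer: L = -24*sqrt(4897)/4897, M = -72*sqrt(4897)/4897, N = -48*sqrt(4897)/4897
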